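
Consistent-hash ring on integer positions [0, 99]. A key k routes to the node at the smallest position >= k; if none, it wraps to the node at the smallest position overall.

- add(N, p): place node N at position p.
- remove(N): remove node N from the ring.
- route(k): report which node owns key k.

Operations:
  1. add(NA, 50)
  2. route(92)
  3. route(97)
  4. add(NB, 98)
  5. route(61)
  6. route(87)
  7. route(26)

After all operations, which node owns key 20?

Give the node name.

Op 1: add NA@50 -> ring=[50:NA]
Op 2: route key 92: none >= 92, wrap to smallest pos 50 -> NA
Op 3: route key 97: none >= 97, wrap to smallest pos 50 -> NA
Op 4: add NB@98 -> ring=[50:NA,98:NB]
Op 5: route key 61: smallest pos >= 61 is 98 -> NB
Op 6: route key 87: smallest pos >= 87 is 98 -> NB
Op 7: route key 26: smallest pos >= 26 is 50 -> NA
Final route key 20: smallest pos >= 20 is 50 -> NA

Answer: NA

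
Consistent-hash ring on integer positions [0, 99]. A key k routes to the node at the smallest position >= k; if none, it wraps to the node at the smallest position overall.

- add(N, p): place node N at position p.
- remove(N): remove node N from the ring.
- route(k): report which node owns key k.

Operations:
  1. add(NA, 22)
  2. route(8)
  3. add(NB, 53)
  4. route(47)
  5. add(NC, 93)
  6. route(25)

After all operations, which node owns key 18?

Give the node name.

Answer: NA

Derivation:
Op 1: add NA@22 -> ring=[22:NA]
Op 2: route key 8: smallest pos >= 8 is 22 -> NA
Op 3: add NB@53 -> ring=[22:NA,53:NB]
Op 4: route key 47: smallest pos >= 47 is 53 -> NB
Op 5: add NC@93 -> ring=[22:NA,53:NB,93:NC]
Op 6: route key 25: smallest pos >= 25 is 53 -> NB
Final route key 18: smallest pos >= 18 is 22 -> NA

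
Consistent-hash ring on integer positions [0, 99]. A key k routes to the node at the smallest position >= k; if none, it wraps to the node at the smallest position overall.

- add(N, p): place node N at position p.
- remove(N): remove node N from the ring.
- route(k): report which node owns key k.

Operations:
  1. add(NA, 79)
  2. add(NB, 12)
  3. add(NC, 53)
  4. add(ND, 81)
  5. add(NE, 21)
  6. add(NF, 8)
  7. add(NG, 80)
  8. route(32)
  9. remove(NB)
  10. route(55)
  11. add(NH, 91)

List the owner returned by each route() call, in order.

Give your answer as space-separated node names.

Answer: NC NA

Derivation:
Op 1: add NA@79 -> ring=[79:NA]
Op 2: add NB@12 -> ring=[12:NB,79:NA]
Op 3: add NC@53 -> ring=[12:NB,53:NC,79:NA]
Op 4: add ND@81 -> ring=[12:NB,53:NC,79:NA,81:ND]
Op 5: add NE@21 -> ring=[12:NB,21:NE,53:NC,79:NA,81:ND]
Op 6: add NF@8 -> ring=[8:NF,12:NB,21:NE,53:NC,79:NA,81:ND]
Op 7: add NG@80 -> ring=[8:NF,12:NB,21:NE,53:NC,79:NA,80:NG,81:ND]
Op 8: route key 32: smallest pos >= 32 is 53 -> NC
Op 9: remove NB -> ring=[8:NF,21:NE,53:NC,79:NA,80:NG,81:ND]
Op 10: route key 55: smallest pos >= 55 is 79 -> NA
Op 11: add NH@91 -> ring=[8:NF,21:NE,53:NC,79:NA,80:NG,81:ND,91:NH]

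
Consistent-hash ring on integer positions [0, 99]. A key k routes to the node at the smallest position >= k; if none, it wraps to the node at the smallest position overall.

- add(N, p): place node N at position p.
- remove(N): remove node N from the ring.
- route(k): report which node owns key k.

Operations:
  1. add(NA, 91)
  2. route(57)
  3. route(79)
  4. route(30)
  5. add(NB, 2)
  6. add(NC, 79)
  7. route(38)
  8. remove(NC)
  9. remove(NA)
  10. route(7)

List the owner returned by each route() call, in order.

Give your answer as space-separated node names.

Answer: NA NA NA NC NB

Derivation:
Op 1: add NA@91 -> ring=[91:NA]
Op 2: route key 57: smallest pos >= 57 is 91 -> NA
Op 3: route key 79: smallest pos >= 79 is 91 -> NA
Op 4: route key 30: smallest pos >= 30 is 91 -> NA
Op 5: add NB@2 -> ring=[2:NB,91:NA]
Op 6: add NC@79 -> ring=[2:NB,79:NC,91:NA]
Op 7: route key 38: smallest pos >= 38 is 79 -> NC
Op 8: remove NC -> ring=[2:NB,91:NA]
Op 9: remove NA -> ring=[2:NB]
Op 10: route key 7: none >= 7, wrap to smallest pos 2 -> NB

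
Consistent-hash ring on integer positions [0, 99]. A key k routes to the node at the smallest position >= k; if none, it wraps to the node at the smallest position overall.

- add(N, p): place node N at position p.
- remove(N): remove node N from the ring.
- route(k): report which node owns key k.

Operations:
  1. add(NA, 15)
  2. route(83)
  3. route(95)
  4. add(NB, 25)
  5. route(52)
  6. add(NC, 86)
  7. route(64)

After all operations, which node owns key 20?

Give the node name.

Answer: NB

Derivation:
Op 1: add NA@15 -> ring=[15:NA]
Op 2: route key 83: none >= 83, wrap to smallest pos 15 -> NA
Op 3: route key 95: none >= 95, wrap to smallest pos 15 -> NA
Op 4: add NB@25 -> ring=[15:NA,25:NB]
Op 5: route key 52: none >= 52, wrap to smallest pos 15 -> NA
Op 6: add NC@86 -> ring=[15:NA,25:NB,86:NC]
Op 7: route key 64: smallest pos >= 64 is 86 -> NC
Final route key 20: smallest pos >= 20 is 25 -> NB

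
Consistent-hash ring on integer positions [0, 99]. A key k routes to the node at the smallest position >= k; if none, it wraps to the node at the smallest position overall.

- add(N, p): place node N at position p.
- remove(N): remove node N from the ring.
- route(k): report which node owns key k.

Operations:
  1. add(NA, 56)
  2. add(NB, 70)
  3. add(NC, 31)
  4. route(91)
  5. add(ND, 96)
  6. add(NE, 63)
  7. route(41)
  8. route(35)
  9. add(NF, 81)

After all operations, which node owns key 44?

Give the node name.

Answer: NA

Derivation:
Op 1: add NA@56 -> ring=[56:NA]
Op 2: add NB@70 -> ring=[56:NA,70:NB]
Op 3: add NC@31 -> ring=[31:NC,56:NA,70:NB]
Op 4: route key 91: none >= 91, wrap to smallest pos 31 -> NC
Op 5: add ND@96 -> ring=[31:NC,56:NA,70:NB,96:ND]
Op 6: add NE@63 -> ring=[31:NC,56:NA,63:NE,70:NB,96:ND]
Op 7: route key 41: smallest pos >= 41 is 56 -> NA
Op 8: route key 35: smallest pos >= 35 is 56 -> NA
Op 9: add NF@81 -> ring=[31:NC,56:NA,63:NE,70:NB,81:NF,96:ND]
Final route key 44: smallest pos >= 44 is 56 -> NA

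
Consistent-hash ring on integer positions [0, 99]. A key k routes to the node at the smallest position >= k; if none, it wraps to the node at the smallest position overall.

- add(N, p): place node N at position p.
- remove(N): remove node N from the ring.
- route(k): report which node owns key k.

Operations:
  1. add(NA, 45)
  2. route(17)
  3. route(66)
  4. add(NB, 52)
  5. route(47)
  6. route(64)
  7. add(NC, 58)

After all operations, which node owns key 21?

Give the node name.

Op 1: add NA@45 -> ring=[45:NA]
Op 2: route key 17: smallest pos >= 17 is 45 -> NA
Op 3: route key 66: none >= 66, wrap to smallest pos 45 -> NA
Op 4: add NB@52 -> ring=[45:NA,52:NB]
Op 5: route key 47: smallest pos >= 47 is 52 -> NB
Op 6: route key 64: none >= 64, wrap to smallest pos 45 -> NA
Op 7: add NC@58 -> ring=[45:NA,52:NB,58:NC]
Final route key 21: smallest pos >= 21 is 45 -> NA

Answer: NA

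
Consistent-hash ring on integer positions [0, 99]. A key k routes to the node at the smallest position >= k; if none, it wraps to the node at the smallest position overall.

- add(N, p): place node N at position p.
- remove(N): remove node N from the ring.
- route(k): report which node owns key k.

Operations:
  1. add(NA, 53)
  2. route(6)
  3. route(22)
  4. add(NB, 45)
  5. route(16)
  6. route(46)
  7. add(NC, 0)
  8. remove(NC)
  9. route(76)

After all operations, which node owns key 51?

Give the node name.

Op 1: add NA@53 -> ring=[53:NA]
Op 2: route key 6: smallest pos >= 6 is 53 -> NA
Op 3: route key 22: smallest pos >= 22 is 53 -> NA
Op 4: add NB@45 -> ring=[45:NB,53:NA]
Op 5: route key 16: smallest pos >= 16 is 45 -> NB
Op 6: route key 46: smallest pos >= 46 is 53 -> NA
Op 7: add NC@0 -> ring=[0:NC,45:NB,53:NA]
Op 8: remove NC -> ring=[45:NB,53:NA]
Op 9: route key 76: none >= 76, wrap to smallest pos 45 -> NB
Final route key 51: smallest pos >= 51 is 53 -> NA

Answer: NA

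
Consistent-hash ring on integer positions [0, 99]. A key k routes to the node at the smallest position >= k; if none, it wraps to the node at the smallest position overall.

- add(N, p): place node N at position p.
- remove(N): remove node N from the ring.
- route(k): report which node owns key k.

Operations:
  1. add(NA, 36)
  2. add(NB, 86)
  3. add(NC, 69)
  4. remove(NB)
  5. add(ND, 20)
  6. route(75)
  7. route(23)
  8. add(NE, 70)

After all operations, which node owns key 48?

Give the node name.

Op 1: add NA@36 -> ring=[36:NA]
Op 2: add NB@86 -> ring=[36:NA,86:NB]
Op 3: add NC@69 -> ring=[36:NA,69:NC,86:NB]
Op 4: remove NB -> ring=[36:NA,69:NC]
Op 5: add ND@20 -> ring=[20:ND,36:NA,69:NC]
Op 6: route key 75: none >= 75, wrap to smallest pos 20 -> ND
Op 7: route key 23: smallest pos >= 23 is 36 -> NA
Op 8: add NE@70 -> ring=[20:ND,36:NA,69:NC,70:NE]
Final route key 48: smallest pos >= 48 is 69 -> NC

Answer: NC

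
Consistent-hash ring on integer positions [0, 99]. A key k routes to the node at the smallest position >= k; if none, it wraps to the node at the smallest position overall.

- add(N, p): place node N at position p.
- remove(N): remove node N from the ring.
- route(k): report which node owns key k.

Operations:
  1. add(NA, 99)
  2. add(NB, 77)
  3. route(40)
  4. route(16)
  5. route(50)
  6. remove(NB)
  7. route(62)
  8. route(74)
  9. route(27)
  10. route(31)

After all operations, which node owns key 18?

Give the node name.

Op 1: add NA@99 -> ring=[99:NA]
Op 2: add NB@77 -> ring=[77:NB,99:NA]
Op 3: route key 40: smallest pos >= 40 is 77 -> NB
Op 4: route key 16: smallest pos >= 16 is 77 -> NB
Op 5: route key 50: smallest pos >= 50 is 77 -> NB
Op 6: remove NB -> ring=[99:NA]
Op 7: route key 62: smallest pos >= 62 is 99 -> NA
Op 8: route key 74: smallest pos >= 74 is 99 -> NA
Op 9: route key 27: smallest pos >= 27 is 99 -> NA
Op 10: route key 31: smallest pos >= 31 is 99 -> NA
Final route key 18: smallest pos >= 18 is 99 -> NA

Answer: NA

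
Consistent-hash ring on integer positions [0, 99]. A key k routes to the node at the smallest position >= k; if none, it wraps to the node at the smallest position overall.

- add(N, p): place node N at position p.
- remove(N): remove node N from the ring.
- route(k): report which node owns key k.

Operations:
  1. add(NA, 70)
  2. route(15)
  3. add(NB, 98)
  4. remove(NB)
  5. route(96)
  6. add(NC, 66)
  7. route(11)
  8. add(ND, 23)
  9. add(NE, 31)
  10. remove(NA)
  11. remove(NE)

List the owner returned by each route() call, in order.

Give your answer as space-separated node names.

Answer: NA NA NC

Derivation:
Op 1: add NA@70 -> ring=[70:NA]
Op 2: route key 15: smallest pos >= 15 is 70 -> NA
Op 3: add NB@98 -> ring=[70:NA,98:NB]
Op 4: remove NB -> ring=[70:NA]
Op 5: route key 96: none >= 96, wrap to smallest pos 70 -> NA
Op 6: add NC@66 -> ring=[66:NC,70:NA]
Op 7: route key 11: smallest pos >= 11 is 66 -> NC
Op 8: add ND@23 -> ring=[23:ND,66:NC,70:NA]
Op 9: add NE@31 -> ring=[23:ND,31:NE,66:NC,70:NA]
Op 10: remove NA -> ring=[23:ND,31:NE,66:NC]
Op 11: remove NE -> ring=[23:ND,66:NC]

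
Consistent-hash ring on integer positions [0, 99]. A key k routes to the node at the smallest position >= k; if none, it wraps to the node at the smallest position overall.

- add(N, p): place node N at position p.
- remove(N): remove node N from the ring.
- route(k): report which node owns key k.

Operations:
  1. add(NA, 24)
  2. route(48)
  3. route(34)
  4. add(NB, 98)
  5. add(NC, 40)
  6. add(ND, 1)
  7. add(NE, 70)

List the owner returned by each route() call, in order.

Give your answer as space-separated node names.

Op 1: add NA@24 -> ring=[24:NA]
Op 2: route key 48: none >= 48, wrap to smallest pos 24 -> NA
Op 3: route key 34: none >= 34, wrap to smallest pos 24 -> NA
Op 4: add NB@98 -> ring=[24:NA,98:NB]
Op 5: add NC@40 -> ring=[24:NA,40:NC,98:NB]
Op 6: add ND@1 -> ring=[1:ND,24:NA,40:NC,98:NB]
Op 7: add NE@70 -> ring=[1:ND,24:NA,40:NC,70:NE,98:NB]

Answer: NA NA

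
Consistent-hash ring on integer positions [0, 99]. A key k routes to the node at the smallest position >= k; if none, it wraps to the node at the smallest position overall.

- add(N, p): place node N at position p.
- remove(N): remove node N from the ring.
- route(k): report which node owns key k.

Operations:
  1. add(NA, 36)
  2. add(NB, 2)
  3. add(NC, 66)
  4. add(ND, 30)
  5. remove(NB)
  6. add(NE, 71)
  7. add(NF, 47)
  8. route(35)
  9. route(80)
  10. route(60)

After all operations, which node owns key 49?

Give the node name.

Op 1: add NA@36 -> ring=[36:NA]
Op 2: add NB@2 -> ring=[2:NB,36:NA]
Op 3: add NC@66 -> ring=[2:NB,36:NA,66:NC]
Op 4: add ND@30 -> ring=[2:NB,30:ND,36:NA,66:NC]
Op 5: remove NB -> ring=[30:ND,36:NA,66:NC]
Op 6: add NE@71 -> ring=[30:ND,36:NA,66:NC,71:NE]
Op 7: add NF@47 -> ring=[30:ND,36:NA,47:NF,66:NC,71:NE]
Op 8: route key 35: smallest pos >= 35 is 36 -> NA
Op 9: route key 80: none >= 80, wrap to smallest pos 30 -> ND
Op 10: route key 60: smallest pos >= 60 is 66 -> NC
Final route key 49: smallest pos >= 49 is 66 -> NC

Answer: NC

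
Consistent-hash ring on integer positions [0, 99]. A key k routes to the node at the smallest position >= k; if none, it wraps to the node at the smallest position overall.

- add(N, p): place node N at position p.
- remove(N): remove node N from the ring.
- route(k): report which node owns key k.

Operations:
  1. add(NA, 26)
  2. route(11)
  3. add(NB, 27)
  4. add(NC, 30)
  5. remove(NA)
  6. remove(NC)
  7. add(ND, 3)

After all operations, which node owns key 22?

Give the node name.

Op 1: add NA@26 -> ring=[26:NA]
Op 2: route key 11: smallest pos >= 11 is 26 -> NA
Op 3: add NB@27 -> ring=[26:NA,27:NB]
Op 4: add NC@30 -> ring=[26:NA,27:NB,30:NC]
Op 5: remove NA -> ring=[27:NB,30:NC]
Op 6: remove NC -> ring=[27:NB]
Op 7: add ND@3 -> ring=[3:ND,27:NB]
Final route key 22: smallest pos >= 22 is 27 -> NB

Answer: NB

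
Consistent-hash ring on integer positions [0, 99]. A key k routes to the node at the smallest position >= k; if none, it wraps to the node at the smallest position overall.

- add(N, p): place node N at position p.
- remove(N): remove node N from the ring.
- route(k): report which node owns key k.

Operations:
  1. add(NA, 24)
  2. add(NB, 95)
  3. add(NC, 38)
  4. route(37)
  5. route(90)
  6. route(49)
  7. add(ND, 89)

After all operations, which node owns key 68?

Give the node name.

Answer: ND

Derivation:
Op 1: add NA@24 -> ring=[24:NA]
Op 2: add NB@95 -> ring=[24:NA,95:NB]
Op 3: add NC@38 -> ring=[24:NA,38:NC,95:NB]
Op 4: route key 37: smallest pos >= 37 is 38 -> NC
Op 5: route key 90: smallest pos >= 90 is 95 -> NB
Op 6: route key 49: smallest pos >= 49 is 95 -> NB
Op 7: add ND@89 -> ring=[24:NA,38:NC,89:ND,95:NB]
Final route key 68: smallest pos >= 68 is 89 -> ND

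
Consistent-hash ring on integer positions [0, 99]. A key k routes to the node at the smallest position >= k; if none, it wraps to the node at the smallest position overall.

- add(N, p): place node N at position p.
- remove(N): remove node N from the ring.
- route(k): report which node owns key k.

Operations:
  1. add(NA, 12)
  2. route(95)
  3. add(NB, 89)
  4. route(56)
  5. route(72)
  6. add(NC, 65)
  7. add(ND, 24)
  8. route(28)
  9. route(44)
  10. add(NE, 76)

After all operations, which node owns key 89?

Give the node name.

Op 1: add NA@12 -> ring=[12:NA]
Op 2: route key 95: none >= 95, wrap to smallest pos 12 -> NA
Op 3: add NB@89 -> ring=[12:NA,89:NB]
Op 4: route key 56: smallest pos >= 56 is 89 -> NB
Op 5: route key 72: smallest pos >= 72 is 89 -> NB
Op 6: add NC@65 -> ring=[12:NA,65:NC,89:NB]
Op 7: add ND@24 -> ring=[12:NA,24:ND,65:NC,89:NB]
Op 8: route key 28: smallest pos >= 28 is 65 -> NC
Op 9: route key 44: smallest pos >= 44 is 65 -> NC
Op 10: add NE@76 -> ring=[12:NA,24:ND,65:NC,76:NE,89:NB]
Final route key 89: smallest pos >= 89 is 89 -> NB

Answer: NB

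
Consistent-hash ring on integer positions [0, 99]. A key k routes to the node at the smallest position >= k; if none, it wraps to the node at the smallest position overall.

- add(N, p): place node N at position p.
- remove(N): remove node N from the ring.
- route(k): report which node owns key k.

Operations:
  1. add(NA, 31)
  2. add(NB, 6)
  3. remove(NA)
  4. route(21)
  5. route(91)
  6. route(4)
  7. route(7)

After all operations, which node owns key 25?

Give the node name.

Op 1: add NA@31 -> ring=[31:NA]
Op 2: add NB@6 -> ring=[6:NB,31:NA]
Op 3: remove NA -> ring=[6:NB]
Op 4: route key 21: none >= 21, wrap to smallest pos 6 -> NB
Op 5: route key 91: none >= 91, wrap to smallest pos 6 -> NB
Op 6: route key 4: smallest pos >= 4 is 6 -> NB
Op 7: route key 7: none >= 7, wrap to smallest pos 6 -> NB
Final route key 25: none >= 25, wrap to smallest pos 6 -> NB

Answer: NB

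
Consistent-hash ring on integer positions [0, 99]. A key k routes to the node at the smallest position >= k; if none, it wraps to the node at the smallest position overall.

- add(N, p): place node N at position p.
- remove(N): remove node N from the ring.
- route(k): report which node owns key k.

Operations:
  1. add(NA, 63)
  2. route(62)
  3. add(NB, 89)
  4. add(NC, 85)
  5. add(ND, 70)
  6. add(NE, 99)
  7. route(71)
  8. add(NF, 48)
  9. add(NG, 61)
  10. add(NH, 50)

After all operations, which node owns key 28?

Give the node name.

Op 1: add NA@63 -> ring=[63:NA]
Op 2: route key 62: smallest pos >= 62 is 63 -> NA
Op 3: add NB@89 -> ring=[63:NA,89:NB]
Op 4: add NC@85 -> ring=[63:NA,85:NC,89:NB]
Op 5: add ND@70 -> ring=[63:NA,70:ND,85:NC,89:NB]
Op 6: add NE@99 -> ring=[63:NA,70:ND,85:NC,89:NB,99:NE]
Op 7: route key 71: smallest pos >= 71 is 85 -> NC
Op 8: add NF@48 -> ring=[48:NF,63:NA,70:ND,85:NC,89:NB,99:NE]
Op 9: add NG@61 -> ring=[48:NF,61:NG,63:NA,70:ND,85:NC,89:NB,99:NE]
Op 10: add NH@50 -> ring=[48:NF,50:NH,61:NG,63:NA,70:ND,85:NC,89:NB,99:NE]
Final route key 28: smallest pos >= 28 is 48 -> NF

Answer: NF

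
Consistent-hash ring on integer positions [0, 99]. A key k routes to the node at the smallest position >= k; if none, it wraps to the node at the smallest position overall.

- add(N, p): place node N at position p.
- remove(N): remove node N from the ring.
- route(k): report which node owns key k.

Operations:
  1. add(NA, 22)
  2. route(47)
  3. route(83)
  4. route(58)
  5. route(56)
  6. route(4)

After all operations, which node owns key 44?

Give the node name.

Answer: NA

Derivation:
Op 1: add NA@22 -> ring=[22:NA]
Op 2: route key 47: none >= 47, wrap to smallest pos 22 -> NA
Op 3: route key 83: none >= 83, wrap to smallest pos 22 -> NA
Op 4: route key 58: none >= 58, wrap to smallest pos 22 -> NA
Op 5: route key 56: none >= 56, wrap to smallest pos 22 -> NA
Op 6: route key 4: smallest pos >= 4 is 22 -> NA
Final route key 44: none >= 44, wrap to smallest pos 22 -> NA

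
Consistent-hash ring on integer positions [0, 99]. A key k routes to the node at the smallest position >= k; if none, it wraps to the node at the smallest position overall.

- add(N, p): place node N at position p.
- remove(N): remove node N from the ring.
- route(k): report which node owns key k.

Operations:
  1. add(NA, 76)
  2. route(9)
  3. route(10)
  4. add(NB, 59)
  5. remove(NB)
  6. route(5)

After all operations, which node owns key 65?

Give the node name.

Op 1: add NA@76 -> ring=[76:NA]
Op 2: route key 9: smallest pos >= 9 is 76 -> NA
Op 3: route key 10: smallest pos >= 10 is 76 -> NA
Op 4: add NB@59 -> ring=[59:NB,76:NA]
Op 5: remove NB -> ring=[76:NA]
Op 6: route key 5: smallest pos >= 5 is 76 -> NA
Final route key 65: smallest pos >= 65 is 76 -> NA

Answer: NA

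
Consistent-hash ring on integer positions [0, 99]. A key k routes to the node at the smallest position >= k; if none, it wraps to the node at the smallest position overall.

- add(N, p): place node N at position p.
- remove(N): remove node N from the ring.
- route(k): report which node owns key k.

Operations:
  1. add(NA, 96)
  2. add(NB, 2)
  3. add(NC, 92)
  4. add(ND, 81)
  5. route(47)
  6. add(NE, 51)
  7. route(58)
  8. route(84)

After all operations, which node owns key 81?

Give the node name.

Answer: ND

Derivation:
Op 1: add NA@96 -> ring=[96:NA]
Op 2: add NB@2 -> ring=[2:NB,96:NA]
Op 3: add NC@92 -> ring=[2:NB,92:NC,96:NA]
Op 4: add ND@81 -> ring=[2:NB,81:ND,92:NC,96:NA]
Op 5: route key 47: smallest pos >= 47 is 81 -> ND
Op 6: add NE@51 -> ring=[2:NB,51:NE,81:ND,92:NC,96:NA]
Op 7: route key 58: smallest pos >= 58 is 81 -> ND
Op 8: route key 84: smallest pos >= 84 is 92 -> NC
Final route key 81: smallest pos >= 81 is 81 -> ND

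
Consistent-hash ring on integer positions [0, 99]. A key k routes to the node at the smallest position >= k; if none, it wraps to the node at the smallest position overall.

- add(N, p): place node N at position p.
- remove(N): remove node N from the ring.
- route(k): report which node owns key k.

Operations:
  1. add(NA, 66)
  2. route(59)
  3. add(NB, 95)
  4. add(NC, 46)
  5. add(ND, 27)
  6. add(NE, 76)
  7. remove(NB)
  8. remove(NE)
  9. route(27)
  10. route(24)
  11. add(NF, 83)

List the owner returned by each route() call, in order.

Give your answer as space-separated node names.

Op 1: add NA@66 -> ring=[66:NA]
Op 2: route key 59: smallest pos >= 59 is 66 -> NA
Op 3: add NB@95 -> ring=[66:NA,95:NB]
Op 4: add NC@46 -> ring=[46:NC,66:NA,95:NB]
Op 5: add ND@27 -> ring=[27:ND,46:NC,66:NA,95:NB]
Op 6: add NE@76 -> ring=[27:ND,46:NC,66:NA,76:NE,95:NB]
Op 7: remove NB -> ring=[27:ND,46:NC,66:NA,76:NE]
Op 8: remove NE -> ring=[27:ND,46:NC,66:NA]
Op 9: route key 27: smallest pos >= 27 is 27 -> ND
Op 10: route key 24: smallest pos >= 24 is 27 -> ND
Op 11: add NF@83 -> ring=[27:ND,46:NC,66:NA,83:NF]

Answer: NA ND ND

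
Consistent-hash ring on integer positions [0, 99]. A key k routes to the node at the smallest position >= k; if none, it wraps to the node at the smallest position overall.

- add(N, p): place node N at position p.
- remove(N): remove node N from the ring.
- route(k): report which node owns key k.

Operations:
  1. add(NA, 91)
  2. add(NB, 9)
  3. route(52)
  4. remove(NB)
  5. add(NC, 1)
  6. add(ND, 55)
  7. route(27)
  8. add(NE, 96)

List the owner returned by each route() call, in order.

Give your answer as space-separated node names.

Answer: NA ND

Derivation:
Op 1: add NA@91 -> ring=[91:NA]
Op 2: add NB@9 -> ring=[9:NB,91:NA]
Op 3: route key 52: smallest pos >= 52 is 91 -> NA
Op 4: remove NB -> ring=[91:NA]
Op 5: add NC@1 -> ring=[1:NC,91:NA]
Op 6: add ND@55 -> ring=[1:NC,55:ND,91:NA]
Op 7: route key 27: smallest pos >= 27 is 55 -> ND
Op 8: add NE@96 -> ring=[1:NC,55:ND,91:NA,96:NE]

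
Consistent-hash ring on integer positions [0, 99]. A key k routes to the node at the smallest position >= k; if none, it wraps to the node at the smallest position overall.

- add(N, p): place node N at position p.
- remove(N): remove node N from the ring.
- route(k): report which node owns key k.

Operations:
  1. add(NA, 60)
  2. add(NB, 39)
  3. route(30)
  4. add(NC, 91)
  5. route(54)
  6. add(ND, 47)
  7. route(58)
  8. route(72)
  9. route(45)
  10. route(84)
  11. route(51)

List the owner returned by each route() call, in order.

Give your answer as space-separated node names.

Answer: NB NA NA NC ND NC NA

Derivation:
Op 1: add NA@60 -> ring=[60:NA]
Op 2: add NB@39 -> ring=[39:NB,60:NA]
Op 3: route key 30: smallest pos >= 30 is 39 -> NB
Op 4: add NC@91 -> ring=[39:NB,60:NA,91:NC]
Op 5: route key 54: smallest pos >= 54 is 60 -> NA
Op 6: add ND@47 -> ring=[39:NB,47:ND,60:NA,91:NC]
Op 7: route key 58: smallest pos >= 58 is 60 -> NA
Op 8: route key 72: smallest pos >= 72 is 91 -> NC
Op 9: route key 45: smallest pos >= 45 is 47 -> ND
Op 10: route key 84: smallest pos >= 84 is 91 -> NC
Op 11: route key 51: smallest pos >= 51 is 60 -> NA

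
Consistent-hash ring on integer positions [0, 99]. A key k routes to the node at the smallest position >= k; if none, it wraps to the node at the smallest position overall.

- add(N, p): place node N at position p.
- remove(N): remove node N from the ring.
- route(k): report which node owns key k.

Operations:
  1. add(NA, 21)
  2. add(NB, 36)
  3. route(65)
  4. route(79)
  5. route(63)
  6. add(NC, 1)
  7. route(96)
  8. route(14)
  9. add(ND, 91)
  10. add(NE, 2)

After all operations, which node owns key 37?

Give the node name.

Op 1: add NA@21 -> ring=[21:NA]
Op 2: add NB@36 -> ring=[21:NA,36:NB]
Op 3: route key 65: none >= 65, wrap to smallest pos 21 -> NA
Op 4: route key 79: none >= 79, wrap to smallest pos 21 -> NA
Op 5: route key 63: none >= 63, wrap to smallest pos 21 -> NA
Op 6: add NC@1 -> ring=[1:NC,21:NA,36:NB]
Op 7: route key 96: none >= 96, wrap to smallest pos 1 -> NC
Op 8: route key 14: smallest pos >= 14 is 21 -> NA
Op 9: add ND@91 -> ring=[1:NC,21:NA,36:NB,91:ND]
Op 10: add NE@2 -> ring=[1:NC,2:NE,21:NA,36:NB,91:ND]
Final route key 37: smallest pos >= 37 is 91 -> ND

Answer: ND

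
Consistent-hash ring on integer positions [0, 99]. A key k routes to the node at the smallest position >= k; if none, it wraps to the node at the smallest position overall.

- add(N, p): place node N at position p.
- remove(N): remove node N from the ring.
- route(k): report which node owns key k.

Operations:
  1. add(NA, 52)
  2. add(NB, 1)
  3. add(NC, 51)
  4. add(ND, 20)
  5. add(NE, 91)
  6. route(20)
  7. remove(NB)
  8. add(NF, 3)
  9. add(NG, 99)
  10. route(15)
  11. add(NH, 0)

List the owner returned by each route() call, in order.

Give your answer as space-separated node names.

Op 1: add NA@52 -> ring=[52:NA]
Op 2: add NB@1 -> ring=[1:NB,52:NA]
Op 3: add NC@51 -> ring=[1:NB,51:NC,52:NA]
Op 4: add ND@20 -> ring=[1:NB,20:ND,51:NC,52:NA]
Op 5: add NE@91 -> ring=[1:NB,20:ND,51:NC,52:NA,91:NE]
Op 6: route key 20: smallest pos >= 20 is 20 -> ND
Op 7: remove NB -> ring=[20:ND,51:NC,52:NA,91:NE]
Op 8: add NF@3 -> ring=[3:NF,20:ND,51:NC,52:NA,91:NE]
Op 9: add NG@99 -> ring=[3:NF,20:ND,51:NC,52:NA,91:NE,99:NG]
Op 10: route key 15: smallest pos >= 15 is 20 -> ND
Op 11: add NH@0 -> ring=[0:NH,3:NF,20:ND,51:NC,52:NA,91:NE,99:NG]

Answer: ND ND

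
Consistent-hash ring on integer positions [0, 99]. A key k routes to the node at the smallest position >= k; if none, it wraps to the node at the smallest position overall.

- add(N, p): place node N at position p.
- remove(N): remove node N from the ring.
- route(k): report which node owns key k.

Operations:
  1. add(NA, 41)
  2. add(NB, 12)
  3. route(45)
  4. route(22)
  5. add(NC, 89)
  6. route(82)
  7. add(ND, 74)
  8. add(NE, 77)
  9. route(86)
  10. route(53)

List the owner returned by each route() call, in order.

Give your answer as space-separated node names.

Op 1: add NA@41 -> ring=[41:NA]
Op 2: add NB@12 -> ring=[12:NB,41:NA]
Op 3: route key 45: none >= 45, wrap to smallest pos 12 -> NB
Op 4: route key 22: smallest pos >= 22 is 41 -> NA
Op 5: add NC@89 -> ring=[12:NB,41:NA,89:NC]
Op 6: route key 82: smallest pos >= 82 is 89 -> NC
Op 7: add ND@74 -> ring=[12:NB,41:NA,74:ND,89:NC]
Op 8: add NE@77 -> ring=[12:NB,41:NA,74:ND,77:NE,89:NC]
Op 9: route key 86: smallest pos >= 86 is 89 -> NC
Op 10: route key 53: smallest pos >= 53 is 74 -> ND

Answer: NB NA NC NC ND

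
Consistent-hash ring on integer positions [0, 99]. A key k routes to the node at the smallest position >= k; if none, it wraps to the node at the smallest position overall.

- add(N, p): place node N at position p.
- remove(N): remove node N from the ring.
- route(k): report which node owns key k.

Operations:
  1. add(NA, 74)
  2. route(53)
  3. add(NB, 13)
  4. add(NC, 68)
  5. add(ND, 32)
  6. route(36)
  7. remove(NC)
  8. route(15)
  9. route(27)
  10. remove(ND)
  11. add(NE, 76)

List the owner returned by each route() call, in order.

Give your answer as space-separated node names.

Op 1: add NA@74 -> ring=[74:NA]
Op 2: route key 53: smallest pos >= 53 is 74 -> NA
Op 3: add NB@13 -> ring=[13:NB,74:NA]
Op 4: add NC@68 -> ring=[13:NB,68:NC,74:NA]
Op 5: add ND@32 -> ring=[13:NB,32:ND,68:NC,74:NA]
Op 6: route key 36: smallest pos >= 36 is 68 -> NC
Op 7: remove NC -> ring=[13:NB,32:ND,74:NA]
Op 8: route key 15: smallest pos >= 15 is 32 -> ND
Op 9: route key 27: smallest pos >= 27 is 32 -> ND
Op 10: remove ND -> ring=[13:NB,74:NA]
Op 11: add NE@76 -> ring=[13:NB,74:NA,76:NE]

Answer: NA NC ND ND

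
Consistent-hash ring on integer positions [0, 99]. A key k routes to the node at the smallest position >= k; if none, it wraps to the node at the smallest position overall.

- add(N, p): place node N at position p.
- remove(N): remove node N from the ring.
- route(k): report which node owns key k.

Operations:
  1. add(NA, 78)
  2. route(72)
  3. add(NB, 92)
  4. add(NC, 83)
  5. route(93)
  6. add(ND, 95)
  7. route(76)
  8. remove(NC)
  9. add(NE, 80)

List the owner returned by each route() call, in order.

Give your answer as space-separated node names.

Op 1: add NA@78 -> ring=[78:NA]
Op 2: route key 72: smallest pos >= 72 is 78 -> NA
Op 3: add NB@92 -> ring=[78:NA,92:NB]
Op 4: add NC@83 -> ring=[78:NA,83:NC,92:NB]
Op 5: route key 93: none >= 93, wrap to smallest pos 78 -> NA
Op 6: add ND@95 -> ring=[78:NA,83:NC,92:NB,95:ND]
Op 7: route key 76: smallest pos >= 76 is 78 -> NA
Op 8: remove NC -> ring=[78:NA,92:NB,95:ND]
Op 9: add NE@80 -> ring=[78:NA,80:NE,92:NB,95:ND]

Answer: NA NA NA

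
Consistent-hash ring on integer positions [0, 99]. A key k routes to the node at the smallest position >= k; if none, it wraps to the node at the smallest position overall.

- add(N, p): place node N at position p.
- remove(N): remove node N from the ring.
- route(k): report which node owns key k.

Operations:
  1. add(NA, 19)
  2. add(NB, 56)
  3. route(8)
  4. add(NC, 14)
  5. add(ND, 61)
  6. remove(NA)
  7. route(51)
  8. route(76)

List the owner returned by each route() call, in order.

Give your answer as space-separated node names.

Answer: NA NB NC

Derivation:
Op 1: add NA@19 -> ring=[19:NA]
Op 2: add NB@56 -> ring=[19:NA,56:NB]
Op 3: route key 8: smallest pos >= 8 is 19 -> NA
Op 4: add NC@14 -> ring=[14:NC,19:NA,56:NB]
Op 5: add ND@61 -> ring=[14:NC,19:NA,56:NB,61:ND]
Op 6: remove NA -> ring=[14:NC,56:NB,61:ND]
Op 7: route key 51: smallest pos >= 51 is 56 -> NB
Op 8: route key 76: none >= 76, wrap to smallest pos 14 -> NC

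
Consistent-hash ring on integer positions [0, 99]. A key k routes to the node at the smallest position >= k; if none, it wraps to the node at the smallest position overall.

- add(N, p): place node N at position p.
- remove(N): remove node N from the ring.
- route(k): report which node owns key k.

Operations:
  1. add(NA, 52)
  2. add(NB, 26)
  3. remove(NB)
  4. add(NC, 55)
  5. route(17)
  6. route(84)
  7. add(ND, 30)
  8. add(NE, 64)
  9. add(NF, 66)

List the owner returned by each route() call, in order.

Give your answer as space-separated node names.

Op 1: add NA@52 -> ring=[52:NA]
Op 2: add NB@26 -> ring=[26:NB,52:NA]
Op 3: remove NB -> ring=[52:NA]
Op 4: add NC@55 -> ring=[52:NA,55:NC]
Op 5: route key 17: smallest pos >= 17 is 52 -> NA
Op 6: route key 84: none >= 84, wrap to smallest pos 52 -> NA
Op 7: add ND@30 -> ring=[30:ND,52:NA,55:NC]
Op 8: add NE@64 -> ring=[30:ND,52:NA,55:NC,64:NE]
Op 9: add NF@66 -> ring=[30:ND,52:NA,55:NC,64:NE,66:NF]

Answer: NA NA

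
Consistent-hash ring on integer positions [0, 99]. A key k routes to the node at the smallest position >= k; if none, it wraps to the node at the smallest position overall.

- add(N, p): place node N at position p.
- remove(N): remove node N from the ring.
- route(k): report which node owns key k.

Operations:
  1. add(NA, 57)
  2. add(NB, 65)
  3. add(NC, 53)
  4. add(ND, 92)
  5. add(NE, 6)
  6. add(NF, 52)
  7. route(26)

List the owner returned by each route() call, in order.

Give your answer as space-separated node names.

Op 1: add NA@57 -> ring=[57:NA]
Op 2: add NB@65 -> ring=[57:NA,65:NB]
Op 3: add NC@53 -> ring=[53:NC,57:NA,65:NB]
Op 4: add ND@92 -> ring=[53:NC,57:NA,65:NB,92:ND]
Op 5: add NE@6 -> ring=[6:NE,53:NC,57:NA,65:NB,92:ND]
Op 6: add NF@52 -> ring=[6:NE,52:NF,53:NC,57:NA,65:NB,92:ND]
Op 7: route key 26: smallest pos >= 26 is 52 -> NF

Answer: NF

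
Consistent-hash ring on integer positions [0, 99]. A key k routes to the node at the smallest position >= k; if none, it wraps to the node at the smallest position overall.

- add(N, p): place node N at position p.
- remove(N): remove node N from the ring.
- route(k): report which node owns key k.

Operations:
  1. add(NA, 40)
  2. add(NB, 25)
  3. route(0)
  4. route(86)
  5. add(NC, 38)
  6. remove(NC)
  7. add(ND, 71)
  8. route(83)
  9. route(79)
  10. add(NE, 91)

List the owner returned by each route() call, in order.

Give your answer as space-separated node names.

Answer: NB NB NB NB

Derivation:
Op 1: add NA@40 -> ring=[40:NA]
Op 2: add NB@25 -> ring=[25:NB,40:NA]
Op 3: route key 0: smallest pos >= 0 is 25 -> NB
Op 4: route key 86: none >= 86, wrap to smallest pos 25 -> NB
Op 5: add NC@38 -> ring=[25:NB,38:NC,40:NA]
Op 6: remove NC -> ring=[25:NB,40:NA]
Op 7: add ND@71 -> ring=[25:NB,40:NA,71:ND]
Op 8: route key 83: none >= 83, wrap to smallest pos 25 -> NB
Op 9: route key 79: none >= 79, wrap to smallest pos 25 -> NB
Op 10: add NE@91 -> ring=[25:NB,40:NA,71:ND,91:NE]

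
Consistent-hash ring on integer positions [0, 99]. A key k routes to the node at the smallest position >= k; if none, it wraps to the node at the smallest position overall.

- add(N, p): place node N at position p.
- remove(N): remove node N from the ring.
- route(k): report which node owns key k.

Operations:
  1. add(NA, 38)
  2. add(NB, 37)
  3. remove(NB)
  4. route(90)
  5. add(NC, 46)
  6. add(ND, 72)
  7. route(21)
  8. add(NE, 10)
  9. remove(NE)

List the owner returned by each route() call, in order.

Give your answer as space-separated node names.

Answer: NA NA

Derivation:
Op 1: add NA@38 -> ring=[38:NA]
Op 2: add NB@37 -> ring=[37:NB,38:NA]
Op 3: remove NB -> ring=[38:NA]
Op 4: route key 90: none >= 90, wrap to smallest pos 38 -> NA
Op 5: add NC@46 -> ring=[38:NA,46:NC]
Op 6: add ND@72 -> ring=[38:NA,46:NC,72:ND]
Op 7: route key 21: smallest pos >= 21 is 38 -> NA
Op 8: add NE@10 -> ring=[10:NE,38:NA,46:NC,72:ND]
Op 9: remove NE -> ring=[38:NA,46:NC,72:ND]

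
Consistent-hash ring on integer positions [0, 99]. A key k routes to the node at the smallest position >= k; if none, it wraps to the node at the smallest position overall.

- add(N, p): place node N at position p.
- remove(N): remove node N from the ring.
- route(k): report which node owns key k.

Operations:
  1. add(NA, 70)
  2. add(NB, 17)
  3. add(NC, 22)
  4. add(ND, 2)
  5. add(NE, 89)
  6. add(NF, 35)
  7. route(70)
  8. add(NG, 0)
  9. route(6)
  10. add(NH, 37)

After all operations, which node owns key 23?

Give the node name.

Op 1: add NA@70 -> ring=[70:NA]
Op 2: add NB@17 -> ring=[17:NB,70:NA]
Op 3: add NC@22 -> ring=[17:NB,22:NC,70:NA]
Op 4: add ND@2 -> ring=[2:ND,17:NB,22:NC,70:NA]
Op 5: add NE@89 -> ring=[2:ND,17:NB,22:NC,70:NA,89:NE]
Op 6: add NF@35 -> ring=[2:ND,17:NB,22:NC,35:NF,70:NA,89:NE]
Op 7: route key 70: smallest pos >= 70 is 70 -> NA
Op 8: add NG@0 -> ring=[0:NG,2:ND,17:NB,22:NC,35:NF,70:NA,89:NE]
Op 9: route key 6: smallest pos >= 6 is 17 -> NB
Op 10: add NH@37 -> ring=[0:NG,2:ND,17:NB,22:NC,35:NF,37:NH,70:NA,89:NE]
Final route key 23: smallest pos >= 23 is 35 -> NF

Answer: NF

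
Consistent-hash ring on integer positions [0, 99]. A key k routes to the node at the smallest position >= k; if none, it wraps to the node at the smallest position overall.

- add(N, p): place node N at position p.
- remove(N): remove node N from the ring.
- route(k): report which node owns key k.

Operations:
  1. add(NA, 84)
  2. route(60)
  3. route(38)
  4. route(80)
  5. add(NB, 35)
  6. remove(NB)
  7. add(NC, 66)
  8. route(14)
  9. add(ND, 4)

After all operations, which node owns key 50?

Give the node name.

Answer: NC

Derivation:
Op 1: add NA@84 -> ring=[84:NA]
Op 2: route key 60: smallest pos >= 60 is 84 -> NA
Op 3: route key 38: smallest pos >= 38 is 84 -> NA
Op 4: route key 80: smallest pos >= 80 is 84 -> NA
Op 5: add NB@35 -> ring=[35:NB,84:NA]
Op 6: remove NB -> ring=[84:NA]
Op 7: add NC@66 -> ring=[66:NC,84:NA]
Op 8: route key 14: smallest pos >= 14 is 66 -> NC
Op 9: add ND@4 -> ring=[4:ND,66:NC,84:NA]
Final route key 50: smallest pos >= 50 is 66 -> NC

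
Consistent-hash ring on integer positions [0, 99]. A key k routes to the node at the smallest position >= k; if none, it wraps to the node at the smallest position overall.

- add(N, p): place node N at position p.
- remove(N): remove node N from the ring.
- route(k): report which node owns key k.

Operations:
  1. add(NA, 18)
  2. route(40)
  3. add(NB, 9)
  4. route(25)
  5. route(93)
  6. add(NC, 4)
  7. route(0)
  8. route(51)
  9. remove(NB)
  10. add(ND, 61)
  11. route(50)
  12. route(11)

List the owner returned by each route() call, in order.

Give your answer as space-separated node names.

Answer: NA NB NB NC NC ND NA

Derivation:
Op 1: add NA@18 -> ring=[18:NA]
Op 2: route key 40: none >= 40, wrap to smallest pos 18 -> NA
Op 3: add NB@9 -> ring=[9:NB,18:NA]
Op 4: route key 25: none >= 25, wrap to smallest pos 9 -> NB
Op 5: route key 93: none >= 93, wrap to smallest pos 9 -> NB
Op 6: add NC@4 -> ring=[4:NC,9:NB,18:NA]
Op 7: route key 0: smallest pos >= 0 is 4 -> NC
Op 8: route key 51: none >= 51, wrap to smallest pos 4 -> NC
Op 9: remove NB -> ring=[4:NC,18:NA]
Op 10: add ND@61 -> ring=[4:NC,18:NA,61:ND]
Op 11: route key 50: smallest pos >= 50 is 61 -> ND
Op 12: route key 11: smallest pos >= 11 is 18 -> NA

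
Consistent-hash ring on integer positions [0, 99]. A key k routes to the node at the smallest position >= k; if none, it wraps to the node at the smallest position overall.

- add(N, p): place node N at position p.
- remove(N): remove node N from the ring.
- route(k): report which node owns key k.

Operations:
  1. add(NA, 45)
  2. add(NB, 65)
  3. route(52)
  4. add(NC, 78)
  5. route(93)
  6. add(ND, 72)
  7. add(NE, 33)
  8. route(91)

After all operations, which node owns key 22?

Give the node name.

Op 1: add NA@45 -> ring=[45:NA]
Op 2: add NB@65 -> ring=[45:NA,65:NB]
Op 3: route key 52: smallest pos >= 52 is 65 -> NB
Op 4: add NC@78 -> ring=[45:NA,65:NB,78:NC]
Op 5: route key 93: none >= 93, wrap to smallest pos 45 -> NA
Op 6: add ND@72 -> ring=[45:NA,65:NB,72:ND,78:NC]
Op 7: add NE@33 -> ring=[33:NE,45:NA,65:NB,72:ND,78:NC]
Op 8: route key 91: none >= 91, wrap to smallest pos 33 -> NE
Final route key 22: smallest pos >= 22 is 33 -> NE

Answer: NE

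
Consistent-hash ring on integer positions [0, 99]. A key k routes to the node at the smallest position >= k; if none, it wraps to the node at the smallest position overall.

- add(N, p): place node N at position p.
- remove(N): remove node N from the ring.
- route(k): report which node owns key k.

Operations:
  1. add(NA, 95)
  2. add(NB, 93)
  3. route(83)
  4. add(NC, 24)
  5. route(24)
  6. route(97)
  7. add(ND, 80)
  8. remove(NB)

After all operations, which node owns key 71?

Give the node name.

Answer: ND

Derivation:
Op 1: add NA@95 -> ring=[95:NA]
Op 2: add NB@93 -> ring=[93:NB,95:NA]
Op 3: route key 83: smallest pos >= 83 is 93 -> NB
Op 4: add NC@24 -> ring=[24:NC,93:NB,95:NA]
Op 5: route key 24: smallest pos >= 24 is 24 -> NC
Op 6: route key 97: none >= 97, wrap to smallest pos 24 -> NC
Op 7: add ND@80 -> ring=[24:NC,80:ND,93:NB,95:NA]
Op 8: remove NB -> ring=[24:NC,80:ND,95:NA]
Final route key 71: smallest pos >= 71 is 80 -> ND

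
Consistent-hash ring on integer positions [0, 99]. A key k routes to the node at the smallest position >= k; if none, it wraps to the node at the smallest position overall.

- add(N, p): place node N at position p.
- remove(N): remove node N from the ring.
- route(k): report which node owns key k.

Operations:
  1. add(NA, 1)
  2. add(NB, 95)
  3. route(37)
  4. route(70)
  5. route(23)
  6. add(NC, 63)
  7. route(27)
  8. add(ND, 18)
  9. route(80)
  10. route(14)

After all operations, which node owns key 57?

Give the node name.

Answer: NC

Derivation:
Op 1: add NA@1 -> ring=[1:NA]
Op 2: add NB@95 -> ring=[1:NA,95:NB]
Op 3: route key 37: smallest pos >= 37 is 95 -> NB
Op 4: route key 70: smallest pos >= 70 is 95 -> NB
Op 5: route key 23: smallest pos >= 23 is 95 -> NB
Op 6: add NC@63 -> ring=[1:NA,63:NC,95:NB]
Op 7: route key 27: smallest pos >= 27 is 63 -> NC
Op 8: add ND@18 -> ring=[1:NA,18:ND,63:NC,95:NB]
Op 9: route key 80: smallest pos >= 80 is 95 -> NB
Op 10: route key 14: smallest pos >= 14 is 18 -> ND
Final route key 57: smallest pos >= 57 is 63 -> NC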